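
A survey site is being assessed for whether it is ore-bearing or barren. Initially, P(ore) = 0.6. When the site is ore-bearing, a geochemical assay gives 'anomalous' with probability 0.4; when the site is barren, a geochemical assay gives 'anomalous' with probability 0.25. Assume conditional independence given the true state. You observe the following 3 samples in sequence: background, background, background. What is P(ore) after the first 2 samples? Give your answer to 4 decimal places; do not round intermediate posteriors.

0.4898

After 'background': P(ore) = 0.6·0.6000 / (0.6·0.6000 + 0.75·0.4000) ≈ 0.5455
After 'background': P(ore) = 0.6·0.5455 / (0.6·0.5455 + 0.75·0.4545) ≈ 0.4898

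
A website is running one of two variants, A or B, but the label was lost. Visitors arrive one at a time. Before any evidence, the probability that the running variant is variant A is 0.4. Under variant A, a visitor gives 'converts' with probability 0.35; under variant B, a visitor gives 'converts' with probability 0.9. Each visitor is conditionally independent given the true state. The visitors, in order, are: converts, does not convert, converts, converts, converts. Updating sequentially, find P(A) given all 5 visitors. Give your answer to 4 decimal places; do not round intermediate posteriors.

0.0902

After 'converts': P(A) = 0.35·0.4000 / (0.35·0.4000 + 0.9·0.6000) ≈ 0.2059
After 'does not convert': P(A) = 0.65·0.2059 / (0.65·0.2059 + 0.1·0.7941) ≈ 0.6276
After 'converts': P(A) = 0.35·0.6276 / (0.35·0.6276 + 0.9·0.3724) ≈ 0.3959
After 'converts': P(A) = 0.35·0.3959 / (0.35·0.3959 + 0.9·0.6041) ≈ 0.2031
After 'converts': P(A) = 0.35·0.2031 / (0.35·0.2031 + 0.9·0.7969) ≈ 0.0902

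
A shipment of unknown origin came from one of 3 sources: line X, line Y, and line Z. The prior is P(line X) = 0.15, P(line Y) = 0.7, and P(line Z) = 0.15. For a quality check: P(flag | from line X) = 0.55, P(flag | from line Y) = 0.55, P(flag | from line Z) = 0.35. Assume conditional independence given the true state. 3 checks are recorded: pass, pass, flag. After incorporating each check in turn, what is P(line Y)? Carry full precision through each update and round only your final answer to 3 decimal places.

Each posterior becomes the prior for the next update.
After 'pass': normaliser = 0.45·0.1500 + 0.45·0.7000 + 0.65·0.1500; P(line X) ≈ 0.1406, P(line Y) ≈ 0.6562, P(line Z) ≈ 0.2031
After 'pass': normaliser = 0.45·0.1406 + 0.45·0.6562 + 0.65·0.2031; P(line X) ≈ 0.1290, P(line Y) ≈ 0.6019, P(line Z) ≈ 0.2691
After 'flag': normaliser = 0.55·0.1290 + 0.55·0.6019 + 0.35·0.2691; P(line X) ≈ 0.1430, P(line Y) ≈ 0.6672, P(line Z) ≈ 0.1898

0.667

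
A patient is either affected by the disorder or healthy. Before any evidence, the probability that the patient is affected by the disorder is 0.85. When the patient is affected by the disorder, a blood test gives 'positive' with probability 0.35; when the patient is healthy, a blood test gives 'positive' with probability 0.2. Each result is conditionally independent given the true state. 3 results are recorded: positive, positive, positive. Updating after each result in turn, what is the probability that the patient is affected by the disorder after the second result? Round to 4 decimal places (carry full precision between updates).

0.9455

After 'positive': P(affected) = 0.35·0.8500 / (0.35·0.8500 + 0.2·0.1500) ≈ 0.9084
After 'positive': P(affected) = 0.35·0.9084 / (0.35·0.9084 + 0.2·0.0916) ≈ 0.9455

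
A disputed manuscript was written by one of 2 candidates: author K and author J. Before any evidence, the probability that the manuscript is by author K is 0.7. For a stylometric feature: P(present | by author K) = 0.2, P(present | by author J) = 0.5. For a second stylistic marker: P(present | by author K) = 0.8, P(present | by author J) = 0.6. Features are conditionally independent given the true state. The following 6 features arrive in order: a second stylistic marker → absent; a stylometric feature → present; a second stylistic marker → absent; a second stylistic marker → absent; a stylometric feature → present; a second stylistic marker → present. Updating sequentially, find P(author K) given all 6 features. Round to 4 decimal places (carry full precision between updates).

After a second stylistic marker='absent': P(author K) = 0.2·0.7000 / (0.2·0.7000 + 0.4·0.3000) ≈ 0.5385
After a stylometric feature='present': P(author K) = 0.2·0.5385 / (0.2·0.5385 + 0.5·0.4615) ≈ 0.3182
After a second stylistic marker='absent': P(author K) = 0.2·0.3182 / (0.2·0.3182 + 0.4·0.6818) ≈ 0.1892
After a second stylistic marker='absent': P(author K) = 0.2·0.1892 / (0.2·0.1892 + 0.4·0.8108) ≈ 0.1045
After a stylometric feature='present': P(author K) = 0.2·0.1045 / (0.2·0.1045 + 0.5·0.8955) ≈ 0.0446
After a second stylistic marker='present': P(author K) = 0.8·0.0446 / (0.8·0.0446 + 0.6·0.9554) ≈ 0.0586

0.0586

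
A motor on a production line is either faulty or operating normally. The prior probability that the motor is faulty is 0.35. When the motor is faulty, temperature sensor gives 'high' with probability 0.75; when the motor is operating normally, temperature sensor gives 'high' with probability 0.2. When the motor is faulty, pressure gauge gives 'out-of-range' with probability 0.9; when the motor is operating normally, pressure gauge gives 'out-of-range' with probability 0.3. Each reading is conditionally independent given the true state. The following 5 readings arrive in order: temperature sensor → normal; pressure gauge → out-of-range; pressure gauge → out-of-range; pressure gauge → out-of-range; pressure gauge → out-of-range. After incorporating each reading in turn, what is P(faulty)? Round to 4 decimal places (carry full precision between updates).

0.9316

After temperature sensor='normal': P(faulty) = 0.25·0.3500 / (0.25·0.3500 + 0.8·0.6500) ≈ 0.1440
After pressure gauge='out-of-range': P(faulty) = 0.9·0.1440 / (0.9·0.1440 + 0.3·0.8560) ≈ 0.3355
After pressure gauge='out-of-range': P(faulty) = 0.9·0.3355 / (0.9·0.3355 + 0.3·0.6645) ≈ 0.6023
After pressure gauge='out-of-range': P(faulty) = 0.9·0.6023 / (0.9·0.6023 + 0.3·0.3977) ≈ 0.8196
After pressure gauge='out-of-range': P(faulty) = 0.9·0.8196 / (0.9·0.8196 + 0.3·0.1804) ≈ 0.9316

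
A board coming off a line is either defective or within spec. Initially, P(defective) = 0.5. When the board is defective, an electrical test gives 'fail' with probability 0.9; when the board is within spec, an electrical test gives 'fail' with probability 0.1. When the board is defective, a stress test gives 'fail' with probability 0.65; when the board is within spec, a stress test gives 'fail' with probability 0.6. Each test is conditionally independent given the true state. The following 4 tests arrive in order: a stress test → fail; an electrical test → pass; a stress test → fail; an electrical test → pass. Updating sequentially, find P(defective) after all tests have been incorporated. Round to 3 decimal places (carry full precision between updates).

Each posterior becomes the prior for the next update.
After a stress test='fail': P(defective) = 0.65·0.5000 / (0.65·0.5000 + 0.6·0.5000) ≈ 0.5200
After an electrical test='pass': P(defective) = 0.1·0.5200 / (0.1·0.5200 + 0.9·0.4800) ≈ 0.1074
After a stress test='fail': P(defective) = 0.65·0.1074 / (0.65·0.1074 + 0.6·0.8926) ≈ 0.1154
After an electrical test='pass': P(defective) = 0.1·0.1154 / (0.1·0.1154 + 0.9·0.8846) ≈ 0.0143

0.014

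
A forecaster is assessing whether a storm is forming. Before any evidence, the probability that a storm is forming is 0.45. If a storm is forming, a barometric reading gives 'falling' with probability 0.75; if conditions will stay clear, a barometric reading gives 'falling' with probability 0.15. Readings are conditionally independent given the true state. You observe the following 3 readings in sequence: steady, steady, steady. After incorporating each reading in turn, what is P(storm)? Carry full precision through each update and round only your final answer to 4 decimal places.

Apply Bayes' rule sequentially, carrying P(storm) forward.
After 'steady': P(storm) = 0.25·0.4500 / (0.25·0.4500 + 0.85·0.5500) ≈ 0.1940
After 'steady': P(storm) = 0.25·0.1940 / (0.25·0.1940 + 0.85·0.8060) ≈ 0.0661
After 'steady': P(storm) = 0.25·0.0661 / (0.25·0.0661 + 0.85·0.9339) ≈ 0.0204

0.0204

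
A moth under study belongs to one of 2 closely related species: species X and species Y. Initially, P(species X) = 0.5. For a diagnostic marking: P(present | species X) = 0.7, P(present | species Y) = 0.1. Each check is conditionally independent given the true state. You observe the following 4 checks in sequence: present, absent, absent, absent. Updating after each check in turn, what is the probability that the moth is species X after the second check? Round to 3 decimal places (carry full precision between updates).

0.700

Apply Bayes' rule sequentially, carrying P(species X) forward.
After 'present': P(species X) = 0.7·0.5000 / (0.7·0.5000 + 0.1·0.5000) ≈ 0.8750
After 'absent': P(species X) = 0.3·0.8750 / (0.3·0.8750 + 0.9·0.1250) ≈ 0.7000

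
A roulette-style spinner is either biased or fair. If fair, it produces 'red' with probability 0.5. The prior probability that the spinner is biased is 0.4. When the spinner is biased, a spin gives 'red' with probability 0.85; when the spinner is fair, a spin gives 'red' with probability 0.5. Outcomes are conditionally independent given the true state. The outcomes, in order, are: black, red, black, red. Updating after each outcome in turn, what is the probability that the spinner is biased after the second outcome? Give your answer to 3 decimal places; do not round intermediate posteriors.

0.254

After 'black': P(biased) = 0.15·0.4000 / (0.15·0.4000 + 0.5·0.6000) ≈ 0.1667
After 'red': P(biased) = 0.85·0.1667 / (0.85·0.1667 + 0.5·0.8333) ≈ 0.2537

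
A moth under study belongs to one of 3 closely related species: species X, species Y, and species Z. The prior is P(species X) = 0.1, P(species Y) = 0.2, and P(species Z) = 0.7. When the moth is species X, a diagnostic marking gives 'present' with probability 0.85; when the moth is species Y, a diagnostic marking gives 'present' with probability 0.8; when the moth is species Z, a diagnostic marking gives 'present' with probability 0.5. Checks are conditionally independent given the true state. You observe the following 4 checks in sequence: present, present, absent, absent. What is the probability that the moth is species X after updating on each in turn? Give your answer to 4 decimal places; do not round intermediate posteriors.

0.0322

Each posterior becomes the prior for the next update.
After 'present': normaliser = 0.85·0.1000 + 0.8·0.2000 + 0.5·0.7000; P(species X) ≈ 0.1429, P(species Y) ≈ 0.2689, P(species Z) ≈ 0.5882
After 'present': normaliser = 0.85·0.1429 + 0.8·0.2689 + 0.5·0.5882; P(species X) ≈ 0.1925, P(species Y) ≈ 0.3411, P(species Z) ≈ 0.4664
After 'absent': normaliser = 0.15·0.1925 + 0.2·0.3411 + 0.5·0.4664; P(species X) ≈ 0.0874, P(species Y) ≈ 0.2066, P(species Z) ≈ 0.7060
After 'absent': normaliser = 0.15·0.0874 + 0.2·0.2066 + 0.5·0.7060; P(species X) ≈ 0.0322, P(species Y) ≈ 0.1014, P(species Z) ≈ 0.8664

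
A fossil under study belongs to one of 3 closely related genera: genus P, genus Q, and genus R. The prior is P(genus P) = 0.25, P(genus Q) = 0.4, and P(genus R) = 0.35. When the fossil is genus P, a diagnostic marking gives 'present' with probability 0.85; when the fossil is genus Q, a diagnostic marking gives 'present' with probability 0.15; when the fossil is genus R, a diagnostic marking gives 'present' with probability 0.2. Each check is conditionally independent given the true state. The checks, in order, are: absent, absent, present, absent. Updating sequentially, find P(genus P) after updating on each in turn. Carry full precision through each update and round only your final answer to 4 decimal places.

Each posterior becomes the prior for the next update.
After 'absent': normaliser = 0.15·0.2500 + 0.85·0.4000 + 0.8·0.3500; P(genus P) ≈ 0.0570, P(genus Q) ≈ 0.5171, P(genus R) ≈ 0.4259
After 'absent': normaliser = 0.15·0.0570 + 0.85·0.5171 + 0.8·0.4259; P(genus P) ≈ 0.0108, P(genus Q) ≈ 0.5572, P(genus R) ≈ 0.4319
After 'present': normaliser = 0.85·0.0108 + 0.15·0.5572 + 0.2·0.4319; P(genus P) ≈ 0.0514, P(genus Q) ≈ 0.4665, P(genus R) ≈ 0.4821
After 'absent': normaliser = 0.15·0.0514 + 0.85·0.4665 + 0.8·0.4821; P(genus P) ≈ 0.0098, P(genus Q) ≈ 0.5020, P(genus R) ≈ 0.4883

0.0098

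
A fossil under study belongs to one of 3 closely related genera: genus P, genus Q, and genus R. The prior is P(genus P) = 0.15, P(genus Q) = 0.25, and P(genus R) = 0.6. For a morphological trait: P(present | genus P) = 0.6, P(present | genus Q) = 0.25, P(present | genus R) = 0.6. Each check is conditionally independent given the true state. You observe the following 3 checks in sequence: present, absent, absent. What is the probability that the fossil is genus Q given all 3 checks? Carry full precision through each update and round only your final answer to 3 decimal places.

After 'present': normaliser = 0.6·0.1500 + 0.25·0.2500 + 0.6·0.6000; P(genus P) ≈ 0.1756, P(genus Q) ≈ 0.1220, P(genus R) ≈ 0.7024
After 'absent': normaliser = 0.4·0.1756 + 0.75·0.1220 + 0.4·0.7024; P(genus P) ≈ 0.1587, P(genus Q) ≈ 0.2066, P(genus R) ≈ 0.6347
After 'absent': normaliser = 0.4·0.1587 + 0.75·0.2066 + 0.4·0.6347; P(genus P) ≈ 0.1344, P(genus Q) ≈ 0.3281, P(genus R) ≈ 0.5375

0.328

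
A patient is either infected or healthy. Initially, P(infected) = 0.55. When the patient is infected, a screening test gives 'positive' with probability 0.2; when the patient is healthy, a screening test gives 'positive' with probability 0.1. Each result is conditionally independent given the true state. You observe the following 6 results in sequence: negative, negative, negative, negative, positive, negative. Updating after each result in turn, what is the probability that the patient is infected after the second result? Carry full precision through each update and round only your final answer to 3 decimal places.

0.491

After 'negative': P(infected) = 0.8·0.5500 / (0.8·0.5500 + 0.9·0.4500) ≈ 0.5207
After 'negative': P(infected) = 0.8·0.5207 / (0.8·0.5207 + 0.9·0.4793) ≈ 0.4913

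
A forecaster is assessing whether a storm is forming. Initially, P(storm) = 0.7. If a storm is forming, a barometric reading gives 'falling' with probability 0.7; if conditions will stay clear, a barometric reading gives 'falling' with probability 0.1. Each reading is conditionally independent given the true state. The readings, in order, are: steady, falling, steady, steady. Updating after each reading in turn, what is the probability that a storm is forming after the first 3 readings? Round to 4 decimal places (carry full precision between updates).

After 'steady': P(storm) = 0.3·0.7000 / (0.3·0.7000 + 0.9·0.3000) ≈ 0.4375
After 'falling': P(storm) = 0.7·0.4375 / (0.7·0.4375 + 0.1·0.5625) ≈ 0.8448
After 'steady': P(storm) = 0.3·0.8448 / (0.3·0.8448 + 0.9·0.1552) ≈ 0.6447

0.6447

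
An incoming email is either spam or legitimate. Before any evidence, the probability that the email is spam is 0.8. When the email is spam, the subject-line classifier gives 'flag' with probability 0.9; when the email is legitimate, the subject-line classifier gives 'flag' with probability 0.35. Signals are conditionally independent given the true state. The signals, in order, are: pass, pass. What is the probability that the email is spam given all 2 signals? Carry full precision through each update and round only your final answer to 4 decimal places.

0.0865

After 'pass': P(spam) = 0.1·0.8000 / (0.1·0.8000 + 0.65·0.2000) ≈ 0.3810
After 'pass': P(spam) = 0.1·0.3810 / (0.1·0.3810 + 0.65·0.6190) ≈ 0.0865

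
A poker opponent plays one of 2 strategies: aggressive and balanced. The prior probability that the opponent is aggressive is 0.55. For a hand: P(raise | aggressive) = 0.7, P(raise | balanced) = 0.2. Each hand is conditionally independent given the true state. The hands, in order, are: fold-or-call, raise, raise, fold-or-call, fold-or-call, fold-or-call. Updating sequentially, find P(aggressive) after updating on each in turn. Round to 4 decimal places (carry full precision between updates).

After 'fold-or-call': P(aggressive) = 0.3·0.5500 / (0.3·0.5500 + 0.8·0.4500) ≈ 0.3143
After 'raise': P(aggressive) = 0.7·0.3143 / (0.7·0.3143 + 0.2·0.6857) ≈ 0.6160
After 'raise': P(aggressive) = 0.7·0.6160 / (0.7·0.6160 + 0.2·0.3840) ≈ 0.8488
After 'fold-or-call': P(aggressive) = 0.3·0.8488 / (0.3·0.8488 + 0.8·0.1512) ≈ 0.6780
After 'fold-or-call': P(aggressive) = 0.3·0.6780 / (0.3·0.6780 + 0.8·0.3220) ≈ 0.4412
After 'fold-or-call': P(aggressive) = 0.3·0.4412 / (0.3·0.4412 + 0.8·0.5588) ≈ 0.2284

0.2284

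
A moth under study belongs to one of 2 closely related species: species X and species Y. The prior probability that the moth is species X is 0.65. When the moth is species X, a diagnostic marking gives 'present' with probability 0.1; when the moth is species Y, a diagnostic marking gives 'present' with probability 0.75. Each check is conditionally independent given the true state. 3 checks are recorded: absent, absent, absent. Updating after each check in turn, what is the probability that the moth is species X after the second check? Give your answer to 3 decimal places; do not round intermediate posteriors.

After 'absent': P(species X) = 0.9·0.6500 / (0.9·0.6500 + 0.25·0.3500) ≈ 0.8699
After 'absent': P(species X) = 0.9·0.8699 / (0.9·0.8699 + 0.25·0.1301) ≈ 0.9601

0.960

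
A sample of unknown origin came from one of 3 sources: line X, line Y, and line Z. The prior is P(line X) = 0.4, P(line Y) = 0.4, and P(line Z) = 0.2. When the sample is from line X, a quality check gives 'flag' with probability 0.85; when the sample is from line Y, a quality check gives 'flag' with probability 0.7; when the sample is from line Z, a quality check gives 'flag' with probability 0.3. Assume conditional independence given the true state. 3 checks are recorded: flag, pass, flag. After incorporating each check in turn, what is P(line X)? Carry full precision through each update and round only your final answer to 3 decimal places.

0.378

Apply Bayes' rule sequentially, carrying P(line X) forward.
After 'flag': normaliser = 0.85·0.4000 + 0.7·0.4000 + 0.3·0.2000; P(line X) ≈ 0.5000, P(line Y) ≈ 0.4118, P(line Z) ≈ 0.0882
After 'pass': normaliser = 0.15·0.5000 + 0.3·0.4118 + 0.7·0.0882; P(line X) ≈ 0.2881, P(line Y) ≈ 0.4746, P(line Z) ≈ 0.2373
After 'flag': normaliser = 0.85·0.2881 + 0.7·0.4746 + 0.3·0.2373; P(line X) ≈ 0.3778, P(line Y) ≈ 0.5124, P(line Z) ≈ 0.1098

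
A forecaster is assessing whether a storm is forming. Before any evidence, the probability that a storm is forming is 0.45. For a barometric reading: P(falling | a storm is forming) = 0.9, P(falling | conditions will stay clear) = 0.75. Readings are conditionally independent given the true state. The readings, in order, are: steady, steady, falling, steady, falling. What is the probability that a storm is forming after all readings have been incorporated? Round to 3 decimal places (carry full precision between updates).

0.070

Each posterior becomes the prior for the next update.
After 'steady': P(storm) = 0.1·0.4500 / (0.1·0.4500 + 0.25·0.5500) ≈ 0.2466
After 'steady': P(storm) = 0.1·0.2466 / (0.1·0.2466 + 0.25·0.7534) ≈ 0.1158
After 'falling': P(storm) = 0.9·0.1158 / (0.9·0.1158 + 0.75·0.8842) ≈ 0.1358
After 'steady': P(storm) = 0.1·0.1358 / (0.1·0.1358 + 0.25·0.8642) ≈ 0.0591
After 'falling': P(storm) = 0.9·0.0591 / (0.9·0.0591 + 0.75·0.9409) ≈ 0.0701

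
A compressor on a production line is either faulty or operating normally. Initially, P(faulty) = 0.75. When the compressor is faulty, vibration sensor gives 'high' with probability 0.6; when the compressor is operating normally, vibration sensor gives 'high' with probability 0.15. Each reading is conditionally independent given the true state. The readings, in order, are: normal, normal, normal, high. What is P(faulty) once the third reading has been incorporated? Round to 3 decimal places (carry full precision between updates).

0.238

After 'normal': P(faulty) = 0.4·0.7500 / (0.4·0.7500 + 0.85·0.2500) ≈ 0.5854
After 'normal': P(faulty) = 0.4·0.5854 / (0.4·0.5854 + 0.85·0.4146) ≈ 0.3992
After 'normal': P(faulty) = 0.4·0.3992 / (0.4·0.3992 + 0.85·0.6008) ≈ 0.2382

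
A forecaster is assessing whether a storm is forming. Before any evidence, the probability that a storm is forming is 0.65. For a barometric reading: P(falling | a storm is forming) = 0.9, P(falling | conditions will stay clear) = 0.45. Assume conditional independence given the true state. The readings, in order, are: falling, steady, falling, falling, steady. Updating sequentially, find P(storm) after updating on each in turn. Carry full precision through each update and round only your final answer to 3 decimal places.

Each posterior becomes the prior for the next update.
After 'falling': P(storm) = 0.9·0.6500 / (0.9·0.6500 + 0.45·0.3500) ≈ 0.7879
After 'steady': P(storm) = 0.1·0.7879 / (0.1·0.7879 + 0.55·0.2121) ≈ 0.4031
After 'falling': P(storm) = 0.9·0.4031 / (0.9·0.4031 + 0.45·0.5969) ≈ 0.5746
After 'falling': P(storm) = 0.9·0.5746 / (0.9·0.5746 + 0.45·0.4254) ≈ 0.7298
After 'steady': P(storm) = 0.1·0.7298 / (0.1·0.7298 + 0.55·0.2702) ≈ 0.3294

0.329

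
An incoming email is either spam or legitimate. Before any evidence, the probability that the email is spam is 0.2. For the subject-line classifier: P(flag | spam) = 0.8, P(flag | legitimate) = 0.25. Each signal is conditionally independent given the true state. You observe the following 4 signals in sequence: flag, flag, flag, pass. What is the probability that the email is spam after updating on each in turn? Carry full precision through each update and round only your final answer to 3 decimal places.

0.686

After 'flag': P(spam) = 0.8·0.2000 / (0.8·0.2000 + 0.25·0.8000) ≈ 0.4444
After 'flag': P(spam) = 0.8·0.4444 / (0.8·0.4444 + 0.25·0.5556) ≈ 0.7191
After 'flag': P(spam) = 0.8·0.7191 / (0.8·0.7191 + 0.25·0.2809) ≈ 0.8912
After 'pass': P(spam) = 0.2·0.8912 / (0.2·0.8912 + 0.75·0.1088) ≈ 0.6860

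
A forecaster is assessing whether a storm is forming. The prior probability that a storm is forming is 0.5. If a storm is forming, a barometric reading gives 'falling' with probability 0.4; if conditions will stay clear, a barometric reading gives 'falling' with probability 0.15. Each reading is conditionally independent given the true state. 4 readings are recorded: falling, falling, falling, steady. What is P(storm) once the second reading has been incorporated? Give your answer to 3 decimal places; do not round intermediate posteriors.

After 'falling': P(storm) = 0.4·0.5000 / (0.4·0.5000 + 0.15·0.5000) ≈ 0.7273
After 'falling': P(storm) = 0.4·0.7273 / (0.4·0.7273 + 0.15·0.2727) ≈ 0.8767

0.877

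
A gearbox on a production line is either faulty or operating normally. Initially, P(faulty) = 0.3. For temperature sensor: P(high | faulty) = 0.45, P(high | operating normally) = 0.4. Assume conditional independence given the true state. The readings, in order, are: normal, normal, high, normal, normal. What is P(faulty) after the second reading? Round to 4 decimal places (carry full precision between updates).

After 'normal': P(faulty) = 0.55·0.3000 / (0.55·0.3000 + 0.6·0.7000) ≈ 0.2821
After 'normal': P(faulty) = 0.55·0.2821 / (0.55·0.2821 + 0.6·0.7179) ≈ 0.2648

0.2648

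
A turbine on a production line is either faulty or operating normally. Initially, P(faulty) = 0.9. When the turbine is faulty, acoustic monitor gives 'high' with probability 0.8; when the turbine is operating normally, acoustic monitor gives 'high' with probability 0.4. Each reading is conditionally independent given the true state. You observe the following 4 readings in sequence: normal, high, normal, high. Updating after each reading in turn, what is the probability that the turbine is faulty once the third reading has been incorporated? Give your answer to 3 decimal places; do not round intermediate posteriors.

0.667

After 'normal': P(faulty) = 0.2·0.9000 / (0.2·0.9000 + 0.6·0.1000) ≈ 0.7500
After 'high': P(faulty) = 0.8·0.7500 / (0.8·0.7500 + 0.4·0.2500) ≈ 0.8571
After 'normal': P(faulty) = 0.2·0.8571 / (0.2·0.8571 + 0.6·0.1429) ≈ 0.6667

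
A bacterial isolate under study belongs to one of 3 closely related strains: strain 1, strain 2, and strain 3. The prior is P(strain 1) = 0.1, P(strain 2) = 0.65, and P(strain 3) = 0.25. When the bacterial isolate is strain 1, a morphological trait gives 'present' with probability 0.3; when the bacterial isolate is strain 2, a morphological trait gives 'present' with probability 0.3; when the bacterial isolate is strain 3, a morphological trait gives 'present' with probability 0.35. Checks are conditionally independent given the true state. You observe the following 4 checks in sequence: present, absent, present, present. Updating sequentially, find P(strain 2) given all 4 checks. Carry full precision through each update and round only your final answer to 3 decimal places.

After 'present': normaliser = 0.3·0.1000 + 0.3·0.6500 + 0.35·0.2500; P(strain 1) ≈ 0.0960, P(strain 2) ≈ 0.6240, P(strain 3) ≈ 0.2800
After 'absent': normaliser = 0.7·0.0960 + 0.7·0.6240 + 0.65·0.2800; P(strain 1) ≈ 0.0980, P(strain 2) ≈ 0.6367, P(strain 3) ≈ 0.2653
After 'present': normaliser = 0.3·0.0980 + 0.3·0.6367 + 0.35·0.2653; P(strain 1) ≈ 0.0938, P(strain 2) ≈ 0.6098, P(strain 3) ≈ 0.2964
After 'present': normaliser = 0.3·0.0938 + 0.3·0.6098 + 0.35·0.2964; P(strain 1) ≈ 0.0894, P(strain 2) ≈ 0.5811, P(strain 3) ≈ 0.3295

0.581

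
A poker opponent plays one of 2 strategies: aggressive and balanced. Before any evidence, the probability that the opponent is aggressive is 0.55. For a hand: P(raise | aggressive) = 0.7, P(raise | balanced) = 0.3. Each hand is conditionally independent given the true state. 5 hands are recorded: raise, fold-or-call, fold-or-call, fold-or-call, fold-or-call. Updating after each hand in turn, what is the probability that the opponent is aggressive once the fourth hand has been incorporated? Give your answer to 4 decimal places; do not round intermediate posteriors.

Each posterior becomes the prior for the next update.
After 'raise': P(aggressive) = 0.7·0.5500 / (0.7·0.5500 + 0.3·0.4500) ≈ 0.7404
After 'fold-or-call': P(aggressive) = 0.3·0.7404 / (0.3·0.7404 + 0.7·0.2596) ≈ 0.5500
After 'fold-or-call': P(aggressive) = 0.3·0.5500 / (0.3·0.5500 + 0.7·0.4500) ≈ 0.3438
After 'fold-or-call': P(aggressive) = 0.3·0.3438 / (0.3·0.3438 + 0.7·0.6562) ≈ 0.1833

0.1833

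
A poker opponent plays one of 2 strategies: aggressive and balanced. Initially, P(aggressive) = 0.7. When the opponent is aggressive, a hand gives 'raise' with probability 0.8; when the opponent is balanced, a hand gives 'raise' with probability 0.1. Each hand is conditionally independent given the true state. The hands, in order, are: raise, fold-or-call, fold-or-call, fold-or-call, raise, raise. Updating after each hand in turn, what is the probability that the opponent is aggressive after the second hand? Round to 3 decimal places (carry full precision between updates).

After 'raise': P(aggressive) = 0.8·0.7000 / (0.8·0.7000 + 0.1·0.3000) ≈ 0.9492
After 'fold-or-call': P(aggressive) = 0.2·0.9492 / (0.2·0.9492 + 0.9·0.0508) ≈ 0.8058

0.806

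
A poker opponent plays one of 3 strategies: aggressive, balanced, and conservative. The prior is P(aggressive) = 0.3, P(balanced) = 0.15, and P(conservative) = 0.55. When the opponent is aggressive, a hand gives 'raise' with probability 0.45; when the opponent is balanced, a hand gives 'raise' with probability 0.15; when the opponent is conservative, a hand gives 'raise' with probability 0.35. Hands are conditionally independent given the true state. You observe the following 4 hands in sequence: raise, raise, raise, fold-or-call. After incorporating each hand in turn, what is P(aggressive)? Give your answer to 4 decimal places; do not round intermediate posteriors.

0.4883

After 'raise': normaliser = 0.45·0.3000 + 0.15·0.1500 + 0.35·0.5500; P(aggressive) ≈ 0.3857, P(balanced) ≈ 0.0643, P(conservative) ≈ 0.5500
After 'raise': normaliser = 0.45·0.3857 + 0.15·0.0643 + 0.35·0.5500; P(aggressive) ≈ 0.4620, P(balanced) ≈ 0.0257, P(conservative) ≈ 0.5124
After 'raise': normaliser = 0.45·0.4620 + 0.15·0.0257 + 0.35·0.5124; P(aggressive) ≈ 0.5316, P(balanced) ≈ 0.0098, P(conservative) ≈ 0.4586
After 'fold-or-call': normaliser = 0.55·0.5316 + 0.85·0.0098 + 0.65·0.4586; P(aggressive) ≈ 0.4883, P(balanced) ≈ 0.0140, P(conservative) ≈ 0.4978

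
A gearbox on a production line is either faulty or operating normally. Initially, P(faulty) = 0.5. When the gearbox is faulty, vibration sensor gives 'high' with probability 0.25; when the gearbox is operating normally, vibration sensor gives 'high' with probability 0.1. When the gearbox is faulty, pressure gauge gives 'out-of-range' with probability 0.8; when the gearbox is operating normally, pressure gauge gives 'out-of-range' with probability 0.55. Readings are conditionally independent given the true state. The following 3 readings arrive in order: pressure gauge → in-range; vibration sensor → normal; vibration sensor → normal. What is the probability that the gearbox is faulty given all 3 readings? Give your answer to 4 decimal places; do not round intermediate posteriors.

After pressure gauge='in-range': P(faulty) = 0.2·0.5000 / (0.2·0.5000 + 0.45·0.5000) ≈ 0.3077
After vibration sensor='normal': P(faulty) = 0.75·0.3077 / (0.75·0.3077 + 0.9·0.6923) ≈ 0.2703
After vibration sensor='normal': P(faulty) = 0.75·0.2703 / (0.75·0.2703 + 0.9·0.7297) ≈ 0.2358

0.2358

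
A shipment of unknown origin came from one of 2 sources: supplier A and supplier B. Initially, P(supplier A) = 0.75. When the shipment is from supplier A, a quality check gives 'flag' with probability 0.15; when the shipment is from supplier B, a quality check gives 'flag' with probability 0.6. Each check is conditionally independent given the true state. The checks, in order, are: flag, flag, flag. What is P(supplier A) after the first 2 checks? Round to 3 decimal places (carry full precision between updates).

Each posterior becomes the prior for the next update.
After 'flag': P(supplier A) = 0.15·0.7500 / (0.15·0.7500 + 0.6·0.2500) ≈ 0.4286
After 'flag': P(supplier A) = 0.15·0.4286 / (0.15·0.4286 + 0.6·0.5714) ≈ 0.1579

0.158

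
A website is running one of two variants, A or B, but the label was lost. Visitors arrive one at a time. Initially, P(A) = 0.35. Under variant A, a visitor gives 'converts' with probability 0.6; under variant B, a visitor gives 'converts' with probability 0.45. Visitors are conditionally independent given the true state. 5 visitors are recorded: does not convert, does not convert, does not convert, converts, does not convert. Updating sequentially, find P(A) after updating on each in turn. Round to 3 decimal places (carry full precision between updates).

0.167

Apply Bayes' rule sequentially, carrying P(A) forward.
After 'does not convert': P(A) = 0.4·0.3500 / (0.4·0.3500 + 0.55·0.6500) ≈ 0.2814
After 'does not convert': P(A) = 0.4·0.2814 / (0.4·0.2814 + 0.55·0.7186) ≈ 0.2217
After 'does not convert': P(A) = 0.4·0.2217 / (0.4·0.2217 + 0.55·0.7783) ≈ 0.1716
After 'converts': P(A) = 0.6·0.1716 / (0.6·0.1716 + 0.45·0.8284) ≈ 0.2164
After 'does not convert': P(A) = 0.4·0.2164 / (0.4·0.2164 + 0.55·0.7836) ≈ 0.1673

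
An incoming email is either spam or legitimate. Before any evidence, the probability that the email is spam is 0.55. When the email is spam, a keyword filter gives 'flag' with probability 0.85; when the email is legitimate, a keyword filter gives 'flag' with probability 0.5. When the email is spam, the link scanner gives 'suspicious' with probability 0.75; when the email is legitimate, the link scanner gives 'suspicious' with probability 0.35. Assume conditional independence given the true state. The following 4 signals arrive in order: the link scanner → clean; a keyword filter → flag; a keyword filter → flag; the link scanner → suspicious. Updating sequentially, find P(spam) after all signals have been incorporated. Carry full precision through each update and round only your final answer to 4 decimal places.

0.7443

After the link scanner='clean': P(spam) = 0.25·0.5500 / (0.25·0.5500 + 0.65·0.4500) ≈ 0.3198
After a keyword filter='flag': P(spam) = 0.85·0.3198 / (0.85·0.3198 + 0.5·0.6802) ≈ 0.4442
After a keyword filter='flag': P(spam) = 0.85·0.4442 / (0.85·0.4442 + 0.5·0.5558) ≈ 0.5760
After the link scanner='suspicious': P(spam) = 0.75·0.5760 / (0.75·0.5760 + 0.35·0.4240) ≈ 0.7443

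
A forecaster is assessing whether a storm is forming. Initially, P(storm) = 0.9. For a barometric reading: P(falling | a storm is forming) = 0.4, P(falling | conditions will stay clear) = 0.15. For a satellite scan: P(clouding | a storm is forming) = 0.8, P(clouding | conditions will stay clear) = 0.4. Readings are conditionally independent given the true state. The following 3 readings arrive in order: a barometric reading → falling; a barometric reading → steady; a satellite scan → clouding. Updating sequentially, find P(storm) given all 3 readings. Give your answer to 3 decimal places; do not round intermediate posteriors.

0.971

Each posterior becomes the prior for the next update.
After a barometric reading='falling': P(storm) = 0.4·0.9000 / (0.4·0.9000 + 0.15·0.1000) ≈ 0.9600
After a barometric reading='steady': P(storm) = 0.6·0.9600 / (0.6·0.9600 + 0.85·0.0400) ≈ 0.9443
After a satellite scan='clouding': P(storm) = 0.8·0.9443 / (0.8·0.9443 + 0.4·0.0557) ≈ 0.9713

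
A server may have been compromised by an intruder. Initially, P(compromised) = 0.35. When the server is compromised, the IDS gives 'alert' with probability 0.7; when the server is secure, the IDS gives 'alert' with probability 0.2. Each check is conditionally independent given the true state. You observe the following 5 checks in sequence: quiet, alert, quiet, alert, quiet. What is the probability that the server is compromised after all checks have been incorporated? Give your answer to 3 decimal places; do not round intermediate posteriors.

0.258

After 'quiet': P(compromised) = 0.3·0.3500 / (0.3·0.3500 + 0.8·0.6500) ≈ 0.1680
After 'alert': P(compromised) = 0.7·0.1680 / (0.7·0.1680 + 0.2·0.8320) ≈ 0.4141
After 'quiet': P(compromised) = 0.3·0.4141 / (0.3·0.4141 + 0.8·0.5859) ≈ 0.2095
After 'alert': P(compromised) = 0.7·0.2095 / (0.7·0.2095 + 0.2·0.7905) ≈ 0.4812
After 'quiet': P(compromised) = 0.3·0.4812 / (0.3·0.4812 + 0.8·0.5188) ≈ 0.2581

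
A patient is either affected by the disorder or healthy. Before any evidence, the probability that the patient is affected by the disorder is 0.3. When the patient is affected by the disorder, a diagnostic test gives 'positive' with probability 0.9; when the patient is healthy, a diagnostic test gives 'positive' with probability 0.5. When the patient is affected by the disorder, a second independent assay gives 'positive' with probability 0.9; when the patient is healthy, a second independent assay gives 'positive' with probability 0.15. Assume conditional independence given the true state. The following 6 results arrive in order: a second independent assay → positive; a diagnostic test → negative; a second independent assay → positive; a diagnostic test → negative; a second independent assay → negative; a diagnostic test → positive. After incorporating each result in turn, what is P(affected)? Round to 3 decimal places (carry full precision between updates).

0.116

After a second independent assay='positive': P(affected) = 0.9·0.3000 / (0.9·0.3000 + 0.15·0.7000) ≈ 0.7200
After a diagnostic test='negative': P(affected) = 0.1·0.7200 / (0.1·0.7200 + 0.5·0.2800) ≈ 0.3396
After a second independent assay='positive': P(affected) = 0.9·0.3396 / (0.9·0.3396 + 0.15·0.6604) ≈ 0.7552
After a diagnostic test='negative': P(affected) = 0.1·0.7552 / (0.1·0.7552 + 0.5·0.2448) ≈ 0.3816
After a second independent assay='negative': P(affected) = 0.1·0.3816 / (0.1·0.3816 + 0.85·0.6184) ≈ 0.0677
After a diagnostic test='positive': P(affected) = 0.9·0.0677 / (0.9·0.0677 + 0.5·0.9323) ≈ 0.1156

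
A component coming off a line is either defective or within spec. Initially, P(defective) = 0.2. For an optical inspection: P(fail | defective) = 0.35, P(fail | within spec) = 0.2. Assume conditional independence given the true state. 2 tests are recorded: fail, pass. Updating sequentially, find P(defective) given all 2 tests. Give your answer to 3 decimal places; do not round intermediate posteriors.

After 'fail': P(defective) = 0.35·0.2000 / (0.35·0.2000 + 0.2·0.8000) ≈ 0.3043
After 'pass': P(defective) = 0.65·0.3043 / (0.65·0.3043 + 0.8·0.6957) ≈ 0.2622

0.262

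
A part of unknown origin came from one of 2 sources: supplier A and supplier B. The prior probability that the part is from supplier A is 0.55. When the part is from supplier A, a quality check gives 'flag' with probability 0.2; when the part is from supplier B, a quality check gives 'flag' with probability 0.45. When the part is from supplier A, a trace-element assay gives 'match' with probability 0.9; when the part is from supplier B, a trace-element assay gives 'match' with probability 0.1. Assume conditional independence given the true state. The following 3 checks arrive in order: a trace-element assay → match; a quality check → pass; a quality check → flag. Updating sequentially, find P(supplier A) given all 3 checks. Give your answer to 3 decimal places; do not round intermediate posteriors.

0.877

After a trace-element assay='match': P(supplier A) = 0.9·0.5500 / (0.9·0.5500 + 0.1·0.4500) ≈ 0.9167
After a quality check='pass': P(supplier A) = 0.8·0.9167 / (0.8·0.9167 + 0.55·0.0833) ≈ 0.9412
After a quality check='flag': P(supplier A) = 0.2·0.9412 / (0.2·0.9412 + 0.45·0.0588) ≈ 0.8767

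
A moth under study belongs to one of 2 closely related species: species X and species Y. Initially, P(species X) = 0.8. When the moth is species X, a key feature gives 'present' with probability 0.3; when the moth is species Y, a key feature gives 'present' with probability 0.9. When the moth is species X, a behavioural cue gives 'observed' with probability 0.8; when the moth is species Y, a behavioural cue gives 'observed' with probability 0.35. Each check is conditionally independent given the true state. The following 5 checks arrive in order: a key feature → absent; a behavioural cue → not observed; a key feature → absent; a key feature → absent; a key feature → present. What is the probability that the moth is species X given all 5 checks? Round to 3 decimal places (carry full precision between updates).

Each posterior becomes the prior for the next update.
After a key feature='absent': P(species X) = 0.7·0.8000 / (0.7·0.8000 + 0.1·0.2000) ≈ 0.9655
After a behavioural cue='not observed': P(species X) = 0.2·0.9655 / (0.2·0.9655 + 0.65·0.0345) ≈ 0.8960
After a key feature='absent': P(species X) = 0.7·0.8960 / (0.7·0.8960 + 0.1·0.1040) ≈ 0.9837
After a key feature='absent': P(species X) = 0.7·0.9837 / (0.7·0.9837 + 0.1·0.0163) ≈ 0.9976
After a key feature='present': P(species X) = 0.3·0.9976 / (0.3·0.9976 + 0.9·0.0024) ≈ 0.9929

0.993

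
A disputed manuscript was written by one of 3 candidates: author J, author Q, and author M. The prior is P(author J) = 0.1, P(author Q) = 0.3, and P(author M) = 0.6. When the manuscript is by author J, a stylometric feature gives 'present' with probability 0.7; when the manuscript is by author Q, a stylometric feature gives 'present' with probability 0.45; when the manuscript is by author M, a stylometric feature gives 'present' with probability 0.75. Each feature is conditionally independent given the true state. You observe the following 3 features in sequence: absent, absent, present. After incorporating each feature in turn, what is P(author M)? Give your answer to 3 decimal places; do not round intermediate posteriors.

0.374

After 'absent': normaliser = 0.3·0.1000 + 0.55·0.3000 + 0.25·0.6000; P(author J) ≈ 0.0870, P(author Q) ≈ 0.4783, P(author M) ≈ 0.4348
After 'absent': normaliser = 0.3·0.0870 + 0.55·0.4783 + 0.25·0.4348; P(author J) ≈ 0.0656, P(author Q) ≈ 0.6612, P(author M) ≈ 0.2732
After 'present': normaliser = 0.7·0.0656 + 0.45·0.6612 + 0.75·0.2732; P(author J) ≈ 0.0837, P(author Q) ≈ 0.5426, P(author M) ≈ 0.3737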